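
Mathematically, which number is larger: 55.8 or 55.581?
55.8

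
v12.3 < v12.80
True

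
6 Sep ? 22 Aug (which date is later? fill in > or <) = >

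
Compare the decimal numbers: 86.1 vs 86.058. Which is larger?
86.1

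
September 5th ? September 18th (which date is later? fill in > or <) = <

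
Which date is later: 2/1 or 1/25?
2/1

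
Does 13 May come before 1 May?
No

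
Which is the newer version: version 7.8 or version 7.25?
version 7.25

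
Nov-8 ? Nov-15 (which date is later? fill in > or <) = <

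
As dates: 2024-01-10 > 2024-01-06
True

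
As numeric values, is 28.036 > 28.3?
False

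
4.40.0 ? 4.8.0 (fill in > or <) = >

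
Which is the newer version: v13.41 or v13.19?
v13.41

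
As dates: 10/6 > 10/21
False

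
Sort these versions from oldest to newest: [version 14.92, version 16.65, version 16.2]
[version 14.92, version 16.2, version 16.65]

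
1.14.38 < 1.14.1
False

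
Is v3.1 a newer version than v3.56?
No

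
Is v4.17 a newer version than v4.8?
Yes. Version numbers are compared segment by segment as integers, not as decimals: minor version 17 > 8, so v4.17 > v4.8 (even though the decimal 4.17 < 4.8).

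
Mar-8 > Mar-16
False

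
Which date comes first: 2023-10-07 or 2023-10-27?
2023-10-07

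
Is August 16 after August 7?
Yes. Day 16 comes after day 7 in August — this is a date comparison, not a decimal one (the decimal 8.16 would be smaller than 8.7).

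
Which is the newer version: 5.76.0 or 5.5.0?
5.76.0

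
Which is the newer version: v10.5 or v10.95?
v10.95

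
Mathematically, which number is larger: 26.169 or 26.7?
26.7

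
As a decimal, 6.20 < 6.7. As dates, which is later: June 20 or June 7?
June 20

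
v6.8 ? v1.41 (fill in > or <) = >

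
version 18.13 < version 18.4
False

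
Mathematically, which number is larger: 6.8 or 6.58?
6.8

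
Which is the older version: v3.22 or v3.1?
v3.1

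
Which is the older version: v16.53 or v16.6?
v16.6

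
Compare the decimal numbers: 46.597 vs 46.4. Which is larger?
46.597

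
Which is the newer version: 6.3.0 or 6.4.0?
6.4.0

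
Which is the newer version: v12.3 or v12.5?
v12.5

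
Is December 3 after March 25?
Yes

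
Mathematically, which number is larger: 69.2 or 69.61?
69.61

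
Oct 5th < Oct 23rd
True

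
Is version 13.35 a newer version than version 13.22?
Yes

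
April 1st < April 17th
True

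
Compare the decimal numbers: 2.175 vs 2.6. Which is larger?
2.6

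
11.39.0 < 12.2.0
True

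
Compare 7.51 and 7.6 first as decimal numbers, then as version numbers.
As decimals: 7.51 < 7.6. As versions: v7.51 > v7.6 (minor version 51 > 6).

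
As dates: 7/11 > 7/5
True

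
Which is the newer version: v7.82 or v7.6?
v7.82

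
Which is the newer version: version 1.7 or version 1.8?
version 1.8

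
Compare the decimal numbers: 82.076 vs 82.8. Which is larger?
82.8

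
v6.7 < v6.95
True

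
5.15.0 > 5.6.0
True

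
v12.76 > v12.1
True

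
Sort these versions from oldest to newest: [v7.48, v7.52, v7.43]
[v7.43, v7.48, v7.52]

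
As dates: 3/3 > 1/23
True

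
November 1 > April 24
True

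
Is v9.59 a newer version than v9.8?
Yes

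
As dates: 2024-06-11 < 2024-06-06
False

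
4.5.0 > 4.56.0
False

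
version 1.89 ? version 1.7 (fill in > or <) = >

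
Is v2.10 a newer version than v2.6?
Yes. Version numbers are compared segment by segment as integers, not as decimals: minor version 10 > 6, so v2.10 > v2.6 (even though the decimal 2.10 < 2.6).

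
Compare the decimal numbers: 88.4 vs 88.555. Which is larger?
88.555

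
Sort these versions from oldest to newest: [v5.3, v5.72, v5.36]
[v5.3, v5.36, v5.72]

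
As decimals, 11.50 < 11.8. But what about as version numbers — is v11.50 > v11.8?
True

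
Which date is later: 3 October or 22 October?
22 October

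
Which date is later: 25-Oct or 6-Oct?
25-Oct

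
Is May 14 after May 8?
Yes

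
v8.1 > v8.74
False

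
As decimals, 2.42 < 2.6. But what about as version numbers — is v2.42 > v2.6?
True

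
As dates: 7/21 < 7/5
False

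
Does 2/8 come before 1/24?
No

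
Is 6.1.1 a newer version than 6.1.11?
No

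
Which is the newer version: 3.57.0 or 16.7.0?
16.7.0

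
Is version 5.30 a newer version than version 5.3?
Yes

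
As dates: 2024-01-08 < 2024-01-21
True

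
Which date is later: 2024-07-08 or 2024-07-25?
2024-07-25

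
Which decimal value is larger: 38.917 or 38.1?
38.917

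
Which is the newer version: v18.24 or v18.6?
v18.24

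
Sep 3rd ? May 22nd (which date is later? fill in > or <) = >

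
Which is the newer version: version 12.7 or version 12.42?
version 12.42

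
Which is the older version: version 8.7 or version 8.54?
version 8.7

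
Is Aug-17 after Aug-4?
Yes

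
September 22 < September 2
False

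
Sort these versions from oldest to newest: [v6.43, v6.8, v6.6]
[v6.6, v6.8, v6.43]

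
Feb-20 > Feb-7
True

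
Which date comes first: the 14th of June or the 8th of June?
the 8th of June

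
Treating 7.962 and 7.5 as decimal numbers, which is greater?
7.962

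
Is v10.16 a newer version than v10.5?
Yes. Version numbers are compared segment by segment as integers, not as decimals: minor version 16 > 5, so v10.16 > v10.5 (even though the decimal 10.16 < 10.5).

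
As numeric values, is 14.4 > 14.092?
True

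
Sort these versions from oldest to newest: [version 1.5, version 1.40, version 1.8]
[version 1.5, version 1.8, version 1.40]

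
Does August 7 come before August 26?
Yes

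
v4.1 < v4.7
True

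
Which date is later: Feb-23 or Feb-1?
Feb-23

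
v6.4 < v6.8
True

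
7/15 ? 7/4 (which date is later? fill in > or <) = >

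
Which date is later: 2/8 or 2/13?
2/13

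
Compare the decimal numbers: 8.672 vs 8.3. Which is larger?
8.672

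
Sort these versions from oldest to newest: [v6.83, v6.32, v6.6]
[v6.6, v6.32, v6.83]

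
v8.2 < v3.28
False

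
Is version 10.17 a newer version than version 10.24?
No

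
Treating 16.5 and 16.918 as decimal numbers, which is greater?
16.918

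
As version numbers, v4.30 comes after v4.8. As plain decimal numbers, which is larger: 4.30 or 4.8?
4.8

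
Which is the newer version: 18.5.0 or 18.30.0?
18.30.0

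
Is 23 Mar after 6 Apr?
No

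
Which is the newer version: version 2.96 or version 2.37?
version 2.96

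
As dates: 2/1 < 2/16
True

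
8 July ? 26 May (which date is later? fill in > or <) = >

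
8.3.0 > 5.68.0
True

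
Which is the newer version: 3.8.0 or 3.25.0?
3.25.0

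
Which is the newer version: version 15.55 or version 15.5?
version 15.55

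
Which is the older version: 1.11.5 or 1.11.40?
1.11.5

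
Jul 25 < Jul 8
False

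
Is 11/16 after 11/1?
Yes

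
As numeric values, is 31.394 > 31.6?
False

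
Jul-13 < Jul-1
False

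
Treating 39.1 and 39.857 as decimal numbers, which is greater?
39.857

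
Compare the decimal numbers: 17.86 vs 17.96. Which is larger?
17.96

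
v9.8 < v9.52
True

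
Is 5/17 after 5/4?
Yes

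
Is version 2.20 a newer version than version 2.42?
No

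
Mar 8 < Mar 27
True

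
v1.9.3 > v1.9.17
False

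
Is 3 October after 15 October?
No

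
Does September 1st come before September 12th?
Yes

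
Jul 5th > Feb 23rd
True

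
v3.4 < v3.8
True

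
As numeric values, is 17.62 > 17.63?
False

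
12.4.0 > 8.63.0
True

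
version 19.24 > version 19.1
True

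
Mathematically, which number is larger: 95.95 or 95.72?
95.95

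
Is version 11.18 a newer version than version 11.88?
No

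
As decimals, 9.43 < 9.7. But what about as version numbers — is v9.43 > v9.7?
True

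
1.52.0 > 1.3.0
True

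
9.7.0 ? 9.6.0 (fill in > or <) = >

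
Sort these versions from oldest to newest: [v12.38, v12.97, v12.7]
[v12.7, v12.38, v12.97]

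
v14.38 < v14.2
False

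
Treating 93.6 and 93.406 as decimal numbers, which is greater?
93.6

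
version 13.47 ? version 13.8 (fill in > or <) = >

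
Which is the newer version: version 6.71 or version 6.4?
version 6.71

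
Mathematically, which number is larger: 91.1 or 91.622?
91.622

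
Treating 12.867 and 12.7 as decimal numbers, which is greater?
12.867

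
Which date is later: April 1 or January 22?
April 1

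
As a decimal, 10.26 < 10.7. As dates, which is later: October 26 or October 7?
October 26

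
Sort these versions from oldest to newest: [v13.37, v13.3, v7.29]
[v7.29, v13.3, v13.37]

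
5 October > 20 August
True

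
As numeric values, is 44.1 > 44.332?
False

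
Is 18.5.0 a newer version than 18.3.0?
Yes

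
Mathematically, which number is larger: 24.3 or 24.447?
24.447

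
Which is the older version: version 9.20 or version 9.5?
version 9.5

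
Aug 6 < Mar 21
False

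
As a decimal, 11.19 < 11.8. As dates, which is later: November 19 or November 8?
November 19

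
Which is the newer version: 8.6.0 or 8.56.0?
8.56.0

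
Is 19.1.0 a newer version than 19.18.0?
No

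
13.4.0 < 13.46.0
True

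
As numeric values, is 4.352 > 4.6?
False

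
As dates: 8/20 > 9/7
False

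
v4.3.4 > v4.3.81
False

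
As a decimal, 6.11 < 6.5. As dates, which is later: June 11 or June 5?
June 11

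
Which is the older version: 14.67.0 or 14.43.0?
14.43.0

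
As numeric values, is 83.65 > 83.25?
True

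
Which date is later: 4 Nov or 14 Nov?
14 Nov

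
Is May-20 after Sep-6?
No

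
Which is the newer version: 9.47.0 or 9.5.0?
9.47.0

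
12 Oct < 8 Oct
False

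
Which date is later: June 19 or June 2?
June 19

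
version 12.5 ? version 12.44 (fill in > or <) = <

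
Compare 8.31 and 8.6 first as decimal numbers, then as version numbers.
As decimals: 8.31 < 8.6. As versions: v8.31 > v8.6 (minor version 31 > 6).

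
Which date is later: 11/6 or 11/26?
11/26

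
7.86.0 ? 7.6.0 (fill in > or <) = >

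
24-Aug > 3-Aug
True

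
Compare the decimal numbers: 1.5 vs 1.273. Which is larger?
1.5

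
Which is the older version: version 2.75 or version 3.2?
version 2.75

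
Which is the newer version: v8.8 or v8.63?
v8.63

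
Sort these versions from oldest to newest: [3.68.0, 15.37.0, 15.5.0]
[3.68.0, 15.5.0, 15.37.0]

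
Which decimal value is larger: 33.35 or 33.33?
33.35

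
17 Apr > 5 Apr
True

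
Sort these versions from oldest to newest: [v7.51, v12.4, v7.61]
[v7.51, v7.61, v12.4]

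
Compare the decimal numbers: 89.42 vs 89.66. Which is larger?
89.66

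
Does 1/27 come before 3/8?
Yes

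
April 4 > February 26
True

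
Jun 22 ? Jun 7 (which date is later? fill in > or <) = >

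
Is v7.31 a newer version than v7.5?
Yes. Version numbers are compared segment by segment as integers, not as decimals: minor version 31 > 5, so v7.31 > v7.5 (even though the decimal 7.31 < 7.5).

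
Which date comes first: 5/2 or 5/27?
5/2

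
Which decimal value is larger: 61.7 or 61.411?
61.7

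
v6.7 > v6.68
False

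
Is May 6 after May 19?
No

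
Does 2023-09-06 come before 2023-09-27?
Yes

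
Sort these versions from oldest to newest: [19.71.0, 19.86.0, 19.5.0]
[19.5.0, 19.71.0, 19.86.0]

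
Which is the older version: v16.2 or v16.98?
v16.2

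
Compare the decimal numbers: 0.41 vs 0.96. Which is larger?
0.96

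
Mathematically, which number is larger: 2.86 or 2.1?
2.86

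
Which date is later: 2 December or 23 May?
2 December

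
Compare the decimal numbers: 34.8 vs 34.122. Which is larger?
34.8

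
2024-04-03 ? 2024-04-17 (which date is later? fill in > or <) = <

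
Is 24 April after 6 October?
No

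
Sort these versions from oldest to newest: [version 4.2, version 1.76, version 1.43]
[version 1.43, version 1.76, version 4.2]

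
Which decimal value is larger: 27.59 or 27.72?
27.72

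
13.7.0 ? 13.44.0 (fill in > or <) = <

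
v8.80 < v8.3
False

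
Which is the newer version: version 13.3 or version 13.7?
version 13.7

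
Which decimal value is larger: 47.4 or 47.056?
47.4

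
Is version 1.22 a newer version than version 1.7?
Yes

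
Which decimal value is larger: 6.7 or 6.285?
6.7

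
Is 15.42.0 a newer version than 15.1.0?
Yes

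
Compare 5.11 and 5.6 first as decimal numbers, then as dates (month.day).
As decimals: 5.11 < 5.6. As dates: 5/11 is later than 5/6 (day 11 > day 6).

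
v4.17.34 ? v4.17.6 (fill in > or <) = >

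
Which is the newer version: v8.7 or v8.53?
v8.53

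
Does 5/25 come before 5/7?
No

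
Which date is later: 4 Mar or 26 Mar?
26 Mar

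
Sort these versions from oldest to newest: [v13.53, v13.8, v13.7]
[v13.7, v13.8, v13.53]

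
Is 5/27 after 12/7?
No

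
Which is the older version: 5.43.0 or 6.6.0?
5.43.0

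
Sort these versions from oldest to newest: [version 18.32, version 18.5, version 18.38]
[version 18.5, version 18.32, version 18.38]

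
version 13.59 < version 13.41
False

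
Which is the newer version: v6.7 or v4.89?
v6.7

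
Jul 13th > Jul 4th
True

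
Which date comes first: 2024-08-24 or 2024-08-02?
2024-08-02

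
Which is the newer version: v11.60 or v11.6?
v11.60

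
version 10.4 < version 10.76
True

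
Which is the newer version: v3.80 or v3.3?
v3.80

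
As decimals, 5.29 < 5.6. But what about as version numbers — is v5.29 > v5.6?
True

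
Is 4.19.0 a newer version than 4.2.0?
Yes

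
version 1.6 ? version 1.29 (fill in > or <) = <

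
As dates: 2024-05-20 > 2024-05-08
True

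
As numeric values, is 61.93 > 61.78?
True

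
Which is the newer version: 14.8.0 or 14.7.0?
14.8.0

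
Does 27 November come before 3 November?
No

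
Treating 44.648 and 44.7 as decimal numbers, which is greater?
44.7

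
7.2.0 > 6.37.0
True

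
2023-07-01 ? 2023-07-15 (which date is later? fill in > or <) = <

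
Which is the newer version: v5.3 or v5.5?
v5.5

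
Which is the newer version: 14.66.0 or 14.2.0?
14.66.0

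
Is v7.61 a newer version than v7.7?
Yes. Version numbers are compared segment by segment as integers, not as decimals: minor version 61 > 7, so v7.61 > v7.7 (even though the decimal 7.61 < 7.7).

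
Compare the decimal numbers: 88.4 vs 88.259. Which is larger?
88.4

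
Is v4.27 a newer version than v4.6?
Yes. Version numbers are compared segment by segment as integers, not as decimals: minor version 27 > 6, so v4.27 > v4.6 (even though the decimal 4.27 < 4.6).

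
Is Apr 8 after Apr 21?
No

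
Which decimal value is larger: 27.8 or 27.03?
27.8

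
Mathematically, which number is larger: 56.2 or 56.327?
56.327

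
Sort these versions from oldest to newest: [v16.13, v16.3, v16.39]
[v16.3, v16.13, v16.39]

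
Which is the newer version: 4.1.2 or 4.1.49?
4.1.49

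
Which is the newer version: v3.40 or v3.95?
v3.95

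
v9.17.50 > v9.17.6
True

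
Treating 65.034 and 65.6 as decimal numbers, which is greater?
65.6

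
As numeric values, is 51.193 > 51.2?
False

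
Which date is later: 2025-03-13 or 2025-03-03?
2025-03-13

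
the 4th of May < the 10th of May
True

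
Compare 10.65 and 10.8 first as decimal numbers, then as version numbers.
As decimals: 10.65 < 10.8. As versions: v10.65 > v10.8 (minor version 65 > 8).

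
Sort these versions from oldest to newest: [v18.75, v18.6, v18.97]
[v18.6, v18.75, v18.97]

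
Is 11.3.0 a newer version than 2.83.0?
Yes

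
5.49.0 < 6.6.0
True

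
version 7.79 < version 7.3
False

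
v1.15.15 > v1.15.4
True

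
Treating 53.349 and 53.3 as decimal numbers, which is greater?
53.349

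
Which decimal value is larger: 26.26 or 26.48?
26.48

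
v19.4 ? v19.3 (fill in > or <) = >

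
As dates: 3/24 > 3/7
True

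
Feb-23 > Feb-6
True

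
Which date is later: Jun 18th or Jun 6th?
Jun 18th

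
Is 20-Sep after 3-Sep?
Yes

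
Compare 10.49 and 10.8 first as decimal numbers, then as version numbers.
As decimals: 10.49 < 10.8. As versions: v10.49 > v10.8 (minor version 49 > 8).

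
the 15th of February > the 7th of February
True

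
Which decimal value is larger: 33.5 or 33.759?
33.759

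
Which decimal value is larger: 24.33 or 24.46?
24.46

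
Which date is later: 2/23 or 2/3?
2/23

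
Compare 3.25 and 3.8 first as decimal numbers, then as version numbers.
As decimals: 3.25 < 3.8. As versions: v3.25 > v3.8 (minor version 25 > 8).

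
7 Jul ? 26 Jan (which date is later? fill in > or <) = >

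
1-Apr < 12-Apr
True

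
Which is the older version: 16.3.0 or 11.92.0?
11.92.0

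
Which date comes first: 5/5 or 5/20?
5/5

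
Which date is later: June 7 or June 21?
June 21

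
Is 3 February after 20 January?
Yes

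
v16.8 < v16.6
False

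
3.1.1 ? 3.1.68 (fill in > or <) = <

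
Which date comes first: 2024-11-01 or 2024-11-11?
2024-11-01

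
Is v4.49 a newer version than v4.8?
Yes. Version numbers are compared segment by segment as integers, not as decimals: minor version 49 > 8, so v4.49 > v4.8 (even though the decimal 4.49 < 4.8).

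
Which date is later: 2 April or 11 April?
11 April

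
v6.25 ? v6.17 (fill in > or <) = >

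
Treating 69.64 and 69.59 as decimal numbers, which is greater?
69.64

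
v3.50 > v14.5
False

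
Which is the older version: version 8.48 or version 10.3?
version 8.48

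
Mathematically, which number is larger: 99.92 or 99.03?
99.92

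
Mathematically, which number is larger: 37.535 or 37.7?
37.7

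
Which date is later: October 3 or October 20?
October 20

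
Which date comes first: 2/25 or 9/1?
2/25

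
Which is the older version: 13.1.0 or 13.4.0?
13.1.0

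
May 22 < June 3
True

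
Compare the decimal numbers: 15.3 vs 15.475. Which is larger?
15.475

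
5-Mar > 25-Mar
False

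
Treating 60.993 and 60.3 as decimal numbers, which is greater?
60.993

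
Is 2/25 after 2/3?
Yes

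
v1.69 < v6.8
True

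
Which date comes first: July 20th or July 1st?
July 1st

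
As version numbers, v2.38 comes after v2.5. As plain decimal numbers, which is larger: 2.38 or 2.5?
2.5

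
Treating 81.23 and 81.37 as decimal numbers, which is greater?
81.37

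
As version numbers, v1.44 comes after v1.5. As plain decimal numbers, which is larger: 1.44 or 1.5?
1.5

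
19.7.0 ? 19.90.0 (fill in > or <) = <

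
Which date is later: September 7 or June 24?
September 7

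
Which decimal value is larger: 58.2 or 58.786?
58.786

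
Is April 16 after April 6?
Yes. Day 16 comes after day 6 in April — this is a date comparison, not a decimal one (the decimal 4.16 would be smaller than 4.6).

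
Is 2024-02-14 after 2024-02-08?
Yes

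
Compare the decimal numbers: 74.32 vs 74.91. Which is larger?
74.91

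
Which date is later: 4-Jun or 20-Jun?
20-Jun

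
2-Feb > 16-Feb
False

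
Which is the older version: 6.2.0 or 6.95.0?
6.2.0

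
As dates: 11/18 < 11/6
False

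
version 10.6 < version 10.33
True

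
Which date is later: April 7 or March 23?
April 7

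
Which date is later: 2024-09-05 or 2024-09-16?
2024-09-16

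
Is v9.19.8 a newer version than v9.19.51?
No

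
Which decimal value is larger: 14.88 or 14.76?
14.88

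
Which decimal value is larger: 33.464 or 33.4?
33.464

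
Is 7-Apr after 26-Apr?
No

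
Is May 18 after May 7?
Yes. Day 18 comes after day 7 in May — this is a date comparison, not a decimal one (the decimal 5.18 would be smaller than 5.7).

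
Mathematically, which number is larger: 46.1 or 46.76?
46.76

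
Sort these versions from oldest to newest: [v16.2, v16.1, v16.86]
[v16.1, v16.2, v16.86]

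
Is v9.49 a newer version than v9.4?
Yes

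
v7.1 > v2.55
True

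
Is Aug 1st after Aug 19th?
No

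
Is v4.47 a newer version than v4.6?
Yes. Version numbers are compared segment by segment as integers, not as decimals: minor version 47 > 6, so v4.47 > v4.6 (even though the decimal 4.47 < 4.6).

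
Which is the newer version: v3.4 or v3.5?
v3.5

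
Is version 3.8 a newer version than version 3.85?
No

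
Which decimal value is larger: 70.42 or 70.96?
70.96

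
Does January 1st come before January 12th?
Yes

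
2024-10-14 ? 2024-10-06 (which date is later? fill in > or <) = >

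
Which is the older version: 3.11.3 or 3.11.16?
3.11.3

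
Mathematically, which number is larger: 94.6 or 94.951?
94.951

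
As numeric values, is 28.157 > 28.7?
False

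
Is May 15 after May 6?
Yes. Day 15 comes after day 6 in May — this is a date comparison, not a decimal one (the decimal 5.15 would be smaller than 5.6).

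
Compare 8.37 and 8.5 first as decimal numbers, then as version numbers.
As decimals: 8.37 < 8.5. As versions: v8.37 > v8.5 (minor version 37 > 5).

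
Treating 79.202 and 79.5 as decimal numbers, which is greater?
79.5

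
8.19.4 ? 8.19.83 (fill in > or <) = <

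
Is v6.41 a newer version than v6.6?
Yes. Version numbers are compared segment by segment as integers, not as decimals: minor version 41 > 6, so v6.41 > v6.6 (even though the decimal 6.41 < 6.6).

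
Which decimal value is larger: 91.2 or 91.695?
91.695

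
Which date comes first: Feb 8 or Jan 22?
Jan 22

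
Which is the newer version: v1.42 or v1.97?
v1.97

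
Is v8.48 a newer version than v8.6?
Yes. Version numbers are compared segment by segment as integers, not as decimals: minor version 48 > 6, so v8.48 > v8.6 (even though the decimal 8.48 < 8.6).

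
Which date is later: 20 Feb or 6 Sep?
6 Sep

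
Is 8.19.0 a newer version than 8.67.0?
No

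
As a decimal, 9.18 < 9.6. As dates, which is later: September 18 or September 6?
September 18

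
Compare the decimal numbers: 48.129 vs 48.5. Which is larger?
48.5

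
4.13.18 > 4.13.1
True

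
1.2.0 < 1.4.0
True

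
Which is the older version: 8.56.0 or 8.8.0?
8.8.0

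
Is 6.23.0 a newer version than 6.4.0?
Yes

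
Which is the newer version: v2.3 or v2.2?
v2.3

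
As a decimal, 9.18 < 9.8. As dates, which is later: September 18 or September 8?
September 18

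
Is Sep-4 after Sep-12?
No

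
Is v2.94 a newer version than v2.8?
Yes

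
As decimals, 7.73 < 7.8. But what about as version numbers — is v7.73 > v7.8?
True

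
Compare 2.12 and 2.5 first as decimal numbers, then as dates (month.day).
As decimals: 2.12 < 2.5. As dates: 2/12 is later than 2/5 (day 12 > day 5).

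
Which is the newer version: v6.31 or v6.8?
v6.31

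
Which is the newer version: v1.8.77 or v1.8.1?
v1.8.77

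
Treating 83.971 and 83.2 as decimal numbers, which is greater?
83.971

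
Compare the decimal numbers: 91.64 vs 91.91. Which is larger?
91.91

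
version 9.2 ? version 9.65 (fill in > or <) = <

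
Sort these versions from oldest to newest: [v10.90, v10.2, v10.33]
[v10.2, v10.33, v10.90]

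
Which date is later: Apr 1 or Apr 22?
Apr 22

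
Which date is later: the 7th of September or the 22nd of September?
the 22nd of September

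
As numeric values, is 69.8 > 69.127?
True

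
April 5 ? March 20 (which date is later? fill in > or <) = >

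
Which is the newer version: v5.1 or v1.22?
v5.1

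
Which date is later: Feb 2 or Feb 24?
Feb 24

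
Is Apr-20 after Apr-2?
Yes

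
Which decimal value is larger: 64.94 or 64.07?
64.94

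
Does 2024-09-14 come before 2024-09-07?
No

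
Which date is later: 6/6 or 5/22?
6/6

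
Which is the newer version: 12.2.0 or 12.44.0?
12.44.0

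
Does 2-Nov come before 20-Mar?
No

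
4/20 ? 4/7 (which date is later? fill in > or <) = >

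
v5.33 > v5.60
False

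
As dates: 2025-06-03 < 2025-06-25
True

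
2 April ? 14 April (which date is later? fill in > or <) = <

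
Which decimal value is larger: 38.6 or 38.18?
38.6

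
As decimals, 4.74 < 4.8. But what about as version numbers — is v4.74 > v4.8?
True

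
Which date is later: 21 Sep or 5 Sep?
21 Sep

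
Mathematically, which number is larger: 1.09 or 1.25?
1.25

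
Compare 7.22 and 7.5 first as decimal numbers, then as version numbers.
As decimals: 7.22 < 7.5. As versions: v7.22 > v7.5 (minor version 22 > 5).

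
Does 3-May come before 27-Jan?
No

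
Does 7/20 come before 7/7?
No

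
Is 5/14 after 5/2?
Yes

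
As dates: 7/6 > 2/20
True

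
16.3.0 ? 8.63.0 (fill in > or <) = >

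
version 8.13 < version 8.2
False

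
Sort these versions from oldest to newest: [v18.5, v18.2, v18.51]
[v18.2, v18.5, v18.51]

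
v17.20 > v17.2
True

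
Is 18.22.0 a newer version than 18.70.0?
No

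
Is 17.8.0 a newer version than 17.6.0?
Yes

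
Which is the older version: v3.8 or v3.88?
v3.8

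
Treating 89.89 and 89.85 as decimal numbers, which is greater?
89.89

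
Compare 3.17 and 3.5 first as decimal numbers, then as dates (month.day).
As decimals: 3.17 < 3.5. As dates: 3/17 is later than 3/5 (day 17 > day 5).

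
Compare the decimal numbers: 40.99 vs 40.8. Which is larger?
40.99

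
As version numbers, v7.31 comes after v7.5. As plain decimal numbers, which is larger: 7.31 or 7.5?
7.5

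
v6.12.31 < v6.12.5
False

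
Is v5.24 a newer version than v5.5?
Yes. Version numbers are compared segment by segment as integers, not as decimals: minor version 24 > 5, so v5.24 > v5.5 (even though the decimal 5.24 < 5.5).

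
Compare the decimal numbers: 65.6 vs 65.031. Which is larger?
65.6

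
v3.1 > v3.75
False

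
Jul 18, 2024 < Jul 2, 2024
False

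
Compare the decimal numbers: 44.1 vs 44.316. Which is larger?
44.316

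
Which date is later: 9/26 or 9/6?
9/26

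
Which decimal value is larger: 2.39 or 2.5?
2.5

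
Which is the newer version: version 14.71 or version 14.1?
version 14.71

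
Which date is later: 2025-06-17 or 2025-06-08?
2025-06-17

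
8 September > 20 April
True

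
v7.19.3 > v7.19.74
False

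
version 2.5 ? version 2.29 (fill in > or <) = <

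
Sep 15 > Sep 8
True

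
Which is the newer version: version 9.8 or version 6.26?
version 9.8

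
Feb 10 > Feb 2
True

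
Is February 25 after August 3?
No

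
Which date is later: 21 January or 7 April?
7 April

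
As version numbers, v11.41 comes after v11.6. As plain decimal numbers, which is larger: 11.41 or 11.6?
11.6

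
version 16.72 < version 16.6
False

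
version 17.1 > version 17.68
False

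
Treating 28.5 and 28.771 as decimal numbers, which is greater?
28.771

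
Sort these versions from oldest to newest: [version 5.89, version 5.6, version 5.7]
[version 5.6, version 5.7, version 5.89]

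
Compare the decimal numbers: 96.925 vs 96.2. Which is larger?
96.925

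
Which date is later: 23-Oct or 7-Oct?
23-Oct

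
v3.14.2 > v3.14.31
False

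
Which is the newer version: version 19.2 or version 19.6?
version 19.6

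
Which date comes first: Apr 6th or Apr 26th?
Apr 6th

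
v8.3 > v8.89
False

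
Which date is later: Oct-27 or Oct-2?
Oct-27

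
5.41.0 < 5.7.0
False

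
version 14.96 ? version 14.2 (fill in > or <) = >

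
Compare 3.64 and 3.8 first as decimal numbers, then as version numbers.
As decimals: 3.64 < 3.8. As versions: v3.64 > v3.8 (minor version 64 > 8).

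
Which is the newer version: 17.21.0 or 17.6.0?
17.21.0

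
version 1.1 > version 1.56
False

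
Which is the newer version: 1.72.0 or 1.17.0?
1.72.0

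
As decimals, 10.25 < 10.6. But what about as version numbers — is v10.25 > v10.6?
True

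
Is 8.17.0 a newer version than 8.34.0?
No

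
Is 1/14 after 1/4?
Yes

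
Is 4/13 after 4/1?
Yes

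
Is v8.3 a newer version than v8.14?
No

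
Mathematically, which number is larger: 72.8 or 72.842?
72.842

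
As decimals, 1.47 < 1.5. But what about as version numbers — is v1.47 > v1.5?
True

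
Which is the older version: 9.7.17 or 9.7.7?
9.7.7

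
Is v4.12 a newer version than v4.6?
Yes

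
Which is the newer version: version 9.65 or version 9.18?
version 9.65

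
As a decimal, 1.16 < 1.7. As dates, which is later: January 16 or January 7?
January 16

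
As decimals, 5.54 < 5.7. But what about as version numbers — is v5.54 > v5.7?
True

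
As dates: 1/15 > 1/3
True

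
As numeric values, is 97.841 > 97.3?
True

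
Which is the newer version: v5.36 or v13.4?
v13.4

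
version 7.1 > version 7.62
False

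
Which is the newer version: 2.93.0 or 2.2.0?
2.93.0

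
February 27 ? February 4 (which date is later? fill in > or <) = >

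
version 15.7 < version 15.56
True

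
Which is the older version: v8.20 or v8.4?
v8.4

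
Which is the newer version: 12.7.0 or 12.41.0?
12.41.0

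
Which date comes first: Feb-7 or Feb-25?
Feb-7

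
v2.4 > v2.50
False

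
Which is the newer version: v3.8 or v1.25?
v3.8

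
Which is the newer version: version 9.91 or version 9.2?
version 9.91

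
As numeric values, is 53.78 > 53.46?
True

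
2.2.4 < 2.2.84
True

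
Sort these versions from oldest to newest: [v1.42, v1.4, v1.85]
[v1.4, v1.42, v1.85]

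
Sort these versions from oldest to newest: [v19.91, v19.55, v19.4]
[v19.4, v19.55, v19.91]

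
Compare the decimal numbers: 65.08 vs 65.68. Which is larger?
65.68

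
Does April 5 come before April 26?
Yes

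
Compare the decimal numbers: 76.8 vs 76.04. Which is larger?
76.8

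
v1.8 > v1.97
False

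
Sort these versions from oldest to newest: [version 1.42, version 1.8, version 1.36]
[version 1.8, version 1.36, version 1.42]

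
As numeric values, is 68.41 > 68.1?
True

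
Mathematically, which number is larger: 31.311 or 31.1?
31.311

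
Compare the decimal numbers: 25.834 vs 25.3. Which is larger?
25.834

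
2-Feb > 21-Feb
False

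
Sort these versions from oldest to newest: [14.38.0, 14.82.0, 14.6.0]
[14.6.0, 14.38.0, 14.82.0]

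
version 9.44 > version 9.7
True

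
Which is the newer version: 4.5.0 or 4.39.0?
4.39.0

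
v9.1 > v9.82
False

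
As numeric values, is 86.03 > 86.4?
False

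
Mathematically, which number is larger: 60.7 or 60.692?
60.7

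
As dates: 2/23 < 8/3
True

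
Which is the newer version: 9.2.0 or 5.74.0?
9.2.0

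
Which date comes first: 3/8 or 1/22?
1/22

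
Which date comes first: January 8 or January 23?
January 8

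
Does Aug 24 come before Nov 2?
Yes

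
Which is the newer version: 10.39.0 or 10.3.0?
10.39.0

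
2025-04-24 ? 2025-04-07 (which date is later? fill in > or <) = >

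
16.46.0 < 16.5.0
False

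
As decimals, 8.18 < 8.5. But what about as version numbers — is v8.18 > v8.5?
True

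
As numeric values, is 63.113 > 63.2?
False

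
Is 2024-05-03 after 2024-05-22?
No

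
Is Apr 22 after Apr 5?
Yes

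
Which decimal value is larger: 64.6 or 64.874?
64.874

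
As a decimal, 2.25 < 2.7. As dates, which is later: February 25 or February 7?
February 25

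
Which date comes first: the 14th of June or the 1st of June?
the 1st of June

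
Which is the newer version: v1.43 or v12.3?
v12.3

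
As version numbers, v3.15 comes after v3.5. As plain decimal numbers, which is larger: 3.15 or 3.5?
3.5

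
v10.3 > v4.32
True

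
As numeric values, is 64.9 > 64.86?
True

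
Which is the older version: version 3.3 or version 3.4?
version 3.3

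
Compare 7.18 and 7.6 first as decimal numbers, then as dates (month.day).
As decimals: 7.18 < 7.6. As dates: 7/18 is later than 7/6 (day 18 > day 6).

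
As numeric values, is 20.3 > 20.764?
False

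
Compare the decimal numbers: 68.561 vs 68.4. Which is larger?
68.561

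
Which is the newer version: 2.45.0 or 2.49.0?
2.49.0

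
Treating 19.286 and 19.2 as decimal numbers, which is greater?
19.286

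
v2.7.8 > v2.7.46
False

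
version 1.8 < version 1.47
True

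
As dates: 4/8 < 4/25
True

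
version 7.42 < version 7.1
False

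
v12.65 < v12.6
False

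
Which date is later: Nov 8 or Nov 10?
Nov 10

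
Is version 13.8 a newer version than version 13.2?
Yes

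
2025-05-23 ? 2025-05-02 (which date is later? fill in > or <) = >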